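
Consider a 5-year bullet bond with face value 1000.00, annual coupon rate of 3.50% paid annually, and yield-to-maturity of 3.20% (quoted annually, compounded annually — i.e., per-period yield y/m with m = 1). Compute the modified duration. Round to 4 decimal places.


Coupon per period c = face * coupon_rate / m = 35.000000
Periods per year m = 1; per-period yield y/m = 0.032000
Number of cashflows N = 5
Cashflows (t years, CF_t, discount factor 1/(1+y/m)^(m*t), PV):
  t = 1.0000: CF_t = 35.000000, DF = 0.968992, PV = 33.914729
  t = 2.0000: CF_t = 35.000000, DF = 0.938946, PV = 32.863109
  t = 3.0000: CF_t = 35.000000, DF = 0.909831, PV = 31.844098
  t = 4.0000: CF_t = 35.000000, DF = 0.881620, PV = 30.856684
  t = 5.0000: CF_t = 1035.000000, DF = 0.854283, PV = 884.182395
Price P = sum_t PV_t = 1013.661015
First compute Macaulay numerator sum_t t * PV_t:
  t * PV_t at t = 1.0000: 33.914729
  t * PV_t at t = 2.0000: 65.726218
  t * PV_t at t = 3.0000: 95.532294
  t * PV_t at t = 4.0000: 123.426737
  t * PV_t at t = 5.0000: 4420.911974
Macaulay duration D = 4739.511952 / 1013.661015 = 4.675638
Modified duration = D / (1 + y/m) = 4.675638 / (1 + 0.032000) = 4.530657

Answer: Modified duration = 4.5307


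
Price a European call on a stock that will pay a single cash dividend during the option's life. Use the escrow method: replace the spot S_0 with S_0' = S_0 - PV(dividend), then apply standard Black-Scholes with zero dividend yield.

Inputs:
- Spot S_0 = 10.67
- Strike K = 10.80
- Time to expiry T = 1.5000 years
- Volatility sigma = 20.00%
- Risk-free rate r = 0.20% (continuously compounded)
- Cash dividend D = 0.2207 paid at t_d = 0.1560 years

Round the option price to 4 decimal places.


PV(D) = D * exp(-r * t_d) = 0.2207 * 0.99968805 = 0.22063115
S_0' = S_0 - PV(D) = 10.6700 - 0.22063115 = 10.44936885
d1 = (ln(S_0'/K) + (r + sigma^2/2)*T) / (sigma*sqrt(T)) = -0.00001860
d2 = d1 - sigma*sqrt(T) = -0.24496757
exp(-rT) = 0.99700450
N(d1) = 0.49999258; N(d2) = 0.40324077
C = S_0' * N(d1) - K * exp(-rT) * N(d2) = 10.44936885 * 0.49999258 - 10.8000 * 0.99700450 * 0.40324077 = 0.8827

Answer: Price = 0.8827


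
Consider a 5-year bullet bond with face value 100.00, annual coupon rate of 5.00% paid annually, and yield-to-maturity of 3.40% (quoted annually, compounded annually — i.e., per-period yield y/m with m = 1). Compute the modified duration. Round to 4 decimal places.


Coupon per period c = face * coupon_rate / m = 5.000000
Periods per year m = 1; per-period yield y/m = 0.034000
Number of cashflows N = 5
Cashflows (t years, CF_t, discount factor 1/(1+y/m)^(m*t), PV):
  t = 1.0000: CF_t = 5.000000, DF = 0.967118, PV = 4.835590
  t = 2.0000: CF_t = 5.000000, DF = 0.935317, PV = 4.676586
  t = 3.0000: CF_t = 5.000000, DF = 0.904562, PV = 4.522810
  t = 4.0000: CF_t = 5.000000, DF = 0.874818, PV = 4.374091
  t = 5.0000: CF_t = 105.000000, DF = 0.846052, PV = 88.835511
Price P = sum_t PV_t = 107.244589
First compute Macaulay numerator sum_t t * PV_t:
  t * PV_t at t = 1.0000: 4.835590
  t * PV_t at t = 2.0000: 9.353172
  t * PV_t at t = 3.0000: 13.568431
  t * PV_t at t = 4.0000: 17.496365
  t * PV_t at t = 5.0000: 444.177555
Macaulay duration D = 489.431114 / 107.244589 = 4.563691
Modified duration = D / (1 + y/m) = 4.563691 / (1 + 0.034000) = 4.413627

Answer: Modified duration = 4.4136


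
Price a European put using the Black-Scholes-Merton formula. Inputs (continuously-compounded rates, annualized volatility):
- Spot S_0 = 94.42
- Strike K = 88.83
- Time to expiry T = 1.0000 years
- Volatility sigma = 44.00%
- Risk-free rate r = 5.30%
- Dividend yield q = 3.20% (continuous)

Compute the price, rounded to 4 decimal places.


d1 = (ln(S/K) + (r - q + 0.5*sigma^2) * T) / (sigma * sqrt(T)) = 0.40642837
d2 = d1 - sigma * sqrt(T) = -0.03357163
exp(-rT) = 0.94838001; exp(-qT) = 0.96850658
P = K * exp(-rT) * N(-d2) - S_0 * exp(-qT) * N(-d1)
N(-d1) = 0.34221394; N(-d2) = 0.51339063
P = 88.8300 * 0.94838001 * 0.51339063 - 94.4200 * 0.96850658 * 0.34221394 = 11.9562

Answer: Price = 11.9562


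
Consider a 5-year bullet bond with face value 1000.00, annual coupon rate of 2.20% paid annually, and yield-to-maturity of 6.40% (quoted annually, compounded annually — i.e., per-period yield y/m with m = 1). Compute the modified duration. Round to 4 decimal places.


Answer: Modified duration = 4.4774

Derivation:
Coupon per period c = face * coupon_rate / m = 22.000000
Periods per year m = 1; per-period yield y/m = 0.064000
Number of cashflows N = 5
Cashflows (t years, CF_t, discount factor 1/(1+y/m)^(m*t), PV):
  t = 1.0000: CF_t = 22.000000, DF = 0.939850, PV = 20.676692
  t = 2.0000: CF_t = 22.000000, DF = 0.883317, PV = 19.432981
  t = 3.0000: CF_t = 22.000000, DF = 0.830185, PV = 18.264080
  t = 4.0000: CF_t = 22.000000, DF = 0.780249, PV = 17.165489
  t = 5.0000: CF_t = 1022.000000, DF = 0.733317, PV = 749.450159
Price P = sum_t PV_t = 824.989400
First compute Macaulay numerator sum_t t * PV_t:
  t * PV_t at t = 1.0000: 20.676692
  t * PV_t at t = 2.0000: 38.865962
  t * PV_t at t = 3.0000: 54.792240
  t * PV_t at t = 4.0000: 68.661954
  t * PV_t at t = 5.0000: 3747.250794
Macaulay duration D = 3930.247642 / 824.989400 = 4.763998
Modified duration = D / (1 + y/m) = 4.763998 / (1 + 0.064000) = 4.477441


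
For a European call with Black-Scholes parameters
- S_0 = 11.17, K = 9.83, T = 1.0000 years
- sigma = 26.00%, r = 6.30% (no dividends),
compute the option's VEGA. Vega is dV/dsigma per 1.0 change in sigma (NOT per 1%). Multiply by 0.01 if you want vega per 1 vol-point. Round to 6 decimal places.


Answer: Vega = 3.068541

Derivation:
d1 = 0.8638179959; d2 = 0.6038179959
phi(d1) = 0.2747127430; exp(-qT) = 1.0000000000; exp(-rT) = 0.9389434737
Vega = S * exp(-qT) * phi(d1) * sqrt(T) = 11.1700 * 1.0000000000 * 0.2747127430 * 1.0000000000 = 3.068541


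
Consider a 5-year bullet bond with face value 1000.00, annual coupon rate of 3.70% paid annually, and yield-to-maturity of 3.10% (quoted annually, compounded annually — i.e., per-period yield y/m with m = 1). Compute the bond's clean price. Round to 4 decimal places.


Answer: Price = 1027.4000

Derivation:
Coupon per period c = face * coupon_rate / m = 37.000000
Periods per year m = 1; per-period yield y/m = 0.031000
Number of cashflows N = 5
Cashflows (t years, CF_t, discount factor 1/(1+y/m)^(m*t), PV):
  t = 1.0000: CF_t = 37.000000, DF = 0.969932, PV = 35.887488
  t = 2.0000: CF_t = 37.000000, DF = 0.940768, PV = 34.808427
  t = 3.0000: CF_t = 37.000000, DF = 0.912481, PV = 33.761811
  t = 4.0000: CF_t = 37.000000, DF = 0.885045, PV = 32.746664
  t = 5.0000: CF_t = 1037.000000, DF = 0.858434, PV = 890.195573
Price P = sum_t PV_t = 1027.399962


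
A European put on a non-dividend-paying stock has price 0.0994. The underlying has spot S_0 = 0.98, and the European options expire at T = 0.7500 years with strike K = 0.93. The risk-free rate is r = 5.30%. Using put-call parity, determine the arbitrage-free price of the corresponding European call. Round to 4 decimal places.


Answer: Call price = 0.1856

Derivation:
Put-call parity: C - P = S_0 * exp(-qT) - K * exp(-rT).
S_0 * exp(-qT) = 0.9800 * 1.00000000 = 0.98000000
K * exp(-rT) = 0.9300 * 0.96102967 = 0.89375759
C = P + S*exp(-qT) - K*exp(-rT)
C = 0.0994 + 0.98000000 - 0.89375759 = 0.1856


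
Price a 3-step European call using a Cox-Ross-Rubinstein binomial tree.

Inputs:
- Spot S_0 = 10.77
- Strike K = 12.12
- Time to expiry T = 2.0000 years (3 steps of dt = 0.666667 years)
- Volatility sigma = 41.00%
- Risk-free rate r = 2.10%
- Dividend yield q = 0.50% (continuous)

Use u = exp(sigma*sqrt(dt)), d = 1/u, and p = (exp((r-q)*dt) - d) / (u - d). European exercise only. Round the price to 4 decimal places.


Answer: Price = V(0,0) = 2.2396

Derivation:
dt = T/N = 0.666667
u = exp(sigma*sqrt(dt)) = 1.397610; d = 1/u = 0.715507
p = (exp((r-q)*dt) - d) / (u - d) = 0.432804
Discount per step: exp(-r*dt) = 0.986098
Stock lattice S(k, i) with i counting down-moves:
  k=0: S(0,0) = 10.7700
  k=1: S(1,0) = 15.0523; S(1,1) = 7.7060
  k=2: S(2,0) = 21.0372; S(2,1) = 10.7700; S(2,2) = 5.5137
  k=3: S(3,0) = 29.4018; S(3,1) = 15.0523; S(3,2) = 7.7060; S(3,3) = 3.9451
Terminal payoffs V(N, i) = max(S_T - K, 0):
  V(3,0) = 17.281782; V(3,1) = 2.932259; V(3,2) = 0.000000; V(3,3) = 0.000000
Backward induction: V(k, i) = exp(-r*dt) * [p * V(k+1, i) + (1-p) * V(k+1, i+1)].
  V(2,0) = exp(-r*dt) * [p*17.281782 + (1-p)*2.932259] = 9.015678
  V(2,1) = exp(-r*dt) * [p*2.932259 + (1-p)*0.000000] = 1.251449
  V(2,2) = exp(-r*dt) * [p*0.000000 + (1-p)*0.000000] = 0.000000
  V(1,0) = exp(-r*dt) * [p*9.015678 + (1-p)*1.251449] = 4.547720
  V(1,1) = exp(-r*dt) * [p*1.251449 + (1-p)*0.000000] = 0.534102
  V(0,0) = exp(-r*dt) * [p*4.547720 + (1-p)*0.534102] = 2.239635


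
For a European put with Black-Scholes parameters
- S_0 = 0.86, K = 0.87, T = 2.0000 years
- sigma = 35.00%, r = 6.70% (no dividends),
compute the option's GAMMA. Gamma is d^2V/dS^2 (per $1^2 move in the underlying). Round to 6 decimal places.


Answer: Gamma = 0.829190

Derivation:
d1 = 0.4948518670; d2 = -0.0001228798
phi(d1) = 0.3529680562; exp(-qT) = 1.0000000000; exp(-rT) = 0.8745900646
Gamma = exp(-qT) * phi(d1) / (S * sigma * sqrt(T)) = 1.0000000000 * 0.3529680562 / (0.8600 * 0.3500 * 1.4142135624) = 0.829190


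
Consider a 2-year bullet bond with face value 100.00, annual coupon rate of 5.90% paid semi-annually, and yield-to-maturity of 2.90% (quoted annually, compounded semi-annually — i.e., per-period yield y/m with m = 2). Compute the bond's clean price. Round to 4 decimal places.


Answer: Price = 105.7887

Derivation:
Coupon per period c = face * coupon_rate / m = 2.950000
Periods per year m = 2; per-period yield y/m = 0.014500
Number of cashflows N = 4
Cashflows (t years, CF_t, discount factor 1/(1+y/m)^(m*t), PV):
  t = 0.5000: CF_t = 2.950000, DF = 0.985707, PV = 2.907836
  t = 1.0000: CF_t = 2.950000, DF = 0.971619, PV = 2.866275
  t = 1.5000: CF_t = 2.950000, DF = 0.957732, PV = 2.825308
  t = 2.0000: CF_t = 102.950000, DF = 0.944043, PV = 97.189231
Price P = sum_t PV_t = 105.788651


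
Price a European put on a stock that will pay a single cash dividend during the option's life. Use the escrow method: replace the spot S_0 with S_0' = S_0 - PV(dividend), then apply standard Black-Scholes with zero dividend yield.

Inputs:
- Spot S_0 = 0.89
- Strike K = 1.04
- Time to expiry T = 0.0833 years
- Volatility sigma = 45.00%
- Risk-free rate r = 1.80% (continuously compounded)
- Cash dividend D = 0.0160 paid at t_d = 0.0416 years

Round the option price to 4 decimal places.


Answer: Price = 0.1697

Derivation:
PV(D) = D * exp(-r * t_d) = 0.0160 * 0.99925148 = 0.01598802
S_0' = S_0 - PV(D) = 0.8900 - 0.01598802 = 0.87401198
d1 = (ln(S_0'/K) + (r + sigma^2/2)*T) / (sigma*sqrt(T)) = -1.26232778
d2 = d1 - sigma*sqrt(T) = -1.39220560
exp(-rT) = 0.99850172
N(-d1) = 0.89658457; N(-d2) = 0.91806993
P = K * exp(-rT) * N(-d2) - S_0' * N(-d1) = 1.0400 * 0.99850172 * 0.91806993 - 0.87401198 * 0.89658457 = 0.1697


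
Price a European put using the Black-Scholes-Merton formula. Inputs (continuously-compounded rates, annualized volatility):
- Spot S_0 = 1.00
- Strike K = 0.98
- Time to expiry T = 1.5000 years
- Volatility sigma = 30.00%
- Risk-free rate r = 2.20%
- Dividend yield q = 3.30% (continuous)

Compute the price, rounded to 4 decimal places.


Answer: Price = 0.1367

Derivation:
d1 = (ln(S/K) + (r - q + 0.5*sigma^2) * T) / (sigma * sqrt(T)) = 0.19378922
d2 = d1 - sigma * sqrt(T) = -0.17363424
exp(-rT) = 0.96753856; exp(-qT) = 0.95170516
P = K * exp(-rT) * N(-d2) - S_0 * exp(-qT) * N(-d1)
N(-d1) = 0.42317046; N(-d2) = 0.56892354
P = 0.9800 * 0.96753856 * 0.56892354 - 1.0000 * 0.95170516 * 0.42317046 = 0.1367


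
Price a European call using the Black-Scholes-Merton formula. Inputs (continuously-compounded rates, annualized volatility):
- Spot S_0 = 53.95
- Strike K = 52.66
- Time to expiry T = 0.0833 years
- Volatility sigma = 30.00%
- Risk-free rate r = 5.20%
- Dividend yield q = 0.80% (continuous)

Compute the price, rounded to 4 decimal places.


d1 = (ln(S/K) + (r - q + 0.5*sigma^2) * T) / (sigma * sqrt(T)) = 0.36513435
d2 = d1 - sigma * sqrt(T) = 0.27854914
exp(-rT) = 0.99567777; exp(-qT) = 0.99933382
C = S_0 * exp(-qT) * N(d1) - K * exp(-rT) * N(d2)
N(d1) = 0.64249444; N(d2) = 0.60970457
C = 53.9500 * 0.99933382 * 0.64249444 - 52.6600 * 0.99567777 * 0.60970457 = 2.6712

Answer: Price = 2.6712


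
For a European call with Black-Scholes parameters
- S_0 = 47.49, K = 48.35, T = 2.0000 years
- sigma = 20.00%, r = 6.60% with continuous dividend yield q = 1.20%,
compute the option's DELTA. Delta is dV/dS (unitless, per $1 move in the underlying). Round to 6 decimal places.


Answer: Delta = 0.661114

Derivation:
d1 = 0.4598065813; d2 = 0.1769638688
phi(d1) = 0.3589222171; exp(-qT) = 0.9762857098; exp(-rT) = 0.8763409951
N(d1) = 0.6771724706
Delta = exp(-qT) * N(d1) = 0.9762857098 * 0.6771724706 = 0.661114


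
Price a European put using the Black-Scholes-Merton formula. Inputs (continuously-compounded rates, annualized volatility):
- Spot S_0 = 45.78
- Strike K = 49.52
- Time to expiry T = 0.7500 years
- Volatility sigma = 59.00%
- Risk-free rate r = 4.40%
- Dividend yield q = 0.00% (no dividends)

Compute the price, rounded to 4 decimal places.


Answer: Price = 10.5493

Derivation:
d1 = (ln(S/K) + (r - q + 0.5*sigma^2) * T) / (sigma * sqrt(T)) = 0.16637118
d2 = d1 - sigma * sqrt(T) = -0.34458380
exp(-rT) = 0.96753856; exp(-qT) = 1.00000000
P = K * exp(-rT) * N(-d2) - S_0 * exp(-qT) * N(-d1)
N(-d1) = 0.43393243; N(-d2) = 0.63479636
P = 49.5200 * 0.96753856 * 0.63479636 - 45.7800 * 1.00000000 * 0.43393243 = 10.5493


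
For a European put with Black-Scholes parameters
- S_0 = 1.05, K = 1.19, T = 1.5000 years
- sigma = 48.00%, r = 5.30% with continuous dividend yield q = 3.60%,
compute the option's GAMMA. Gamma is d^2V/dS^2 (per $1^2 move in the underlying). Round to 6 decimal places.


Answer: Gamma = 0.607605

Derivation:
d1 = 0.1244083202; d2 = -0.4634692180
phi(d1) = 0.3958668949; exp(-qT) = 0.9474321065; exp(-rT) = 0.9235780200
Gamma = exp(-qT) * phi(d1) / (S * sigma * sqrt(T)) = 0.9474321065 * 0.3958668949 / (1.0500 * 0.4800 * 1.2247448714) = 0.607605


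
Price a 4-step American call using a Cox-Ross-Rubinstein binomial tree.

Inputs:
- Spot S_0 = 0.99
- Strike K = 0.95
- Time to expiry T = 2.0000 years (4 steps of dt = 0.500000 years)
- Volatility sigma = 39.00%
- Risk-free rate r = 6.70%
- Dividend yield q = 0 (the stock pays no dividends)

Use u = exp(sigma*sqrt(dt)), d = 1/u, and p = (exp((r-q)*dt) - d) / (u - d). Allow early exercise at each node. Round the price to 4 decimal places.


dt = T/N = 0.500000
u = exp(sigma*sqrt(dt)) = 1.317547; d = 1/u = 0.758986
p = (exp((r-q)*dt) - d) / (u - d) = 0.492482
Discount per step: exp(-r*dt) = 0.967055
Stock lattice S(k, i) with i counting down-moves:
  k=0: S(0,0) = 0.9900
  k=1: S(1,0) = 1.3044; S(1,1) = 0.7514
  k=2: S(2,0) = 1.7186; S(2,1) = 0.9900; S(2,2) = 0.5703
  k=3: S(3,0) = 2.2643; S(3,1) = 1.3044; S(3,2) = 0.7514; S(3,3) = 0.4328
  k=4: S(4,0) = 2.9833; S(4,1) = 1.7186; S(4,2) = 0.9900; S(4,3) = 0.5703; S(4,4) = 0.3285
Terminal payoffs V(N, i) = max(S_T - K, 0):
  V(4,0) = 2.033318; V(4,1) = 0.768571; V(4,2) = 0.040000; V(4,3) = 0.000000; V(4,4) = 0.000000
Backward induction: V(k, i) = exp(-r*dt) * [p * V(k+1, i) + (1-p) * V(k+1, i+1)]; then take max(V_cont, immediate exercise) for American.
  V(3,0) = exp(-r*dt) * [p*2.033318 + (1-p)*0.768571] = 1.345595; exercise = 1.314298; V(3,0) = max -> 1.345595
  V(3,1) = exp(-r*dt) * [p*0.768571 + (1-p)*0.040000] = 0.385669; exercise = 0.354371; V(3,1) = max -> 0.385669
  V(3,2) = exp(-r*dt) * [p*0.040000 + (1-p)*0.000000] = 0.019050; exercise = 0.000000; V(3,2) = max -> 0.019050
  V(3,3) = exp(-r*dt) * [p*0.000000 + (1-p)*0.000000] = 0.000000; exercise = 0.000000; V(3,3) = max -> 0.000000
  V(2,0) = exp(-r*dt) * [p*1.345595 + (1-p)*0.385669] = 0.830135; exercise = 0.768571; V(2,0) = max -> 0.830135
  V(2,1) = exp(-r*dt) * [p*0.385669 + (1-p)*0.019050] = 0.193028; exercise = 0.040000; V(2,1) = max -> 0.193028
  V(2,2) = exp(-r*dt) * [p*0.019050 + (1-p)*0.000000] = 0.009073; exercise = 0.000000; V(2,2) = max -> 0.009073
  V(1,0) = exp(-r*dt) * [p*0.830135 + (1-p)*0.193028] = 0.490096; exercise = 0.354371; V(1,0) = max -> 0.490096
  V(1,1) = exp(-r*dt) * [p*0.193028 + (1-p)*0.009073] = 0.096384; exercise = 0.000000; V(1,1) = max -> 0.096384
  V(0,0) = exp(-r*dt) * [p*0.490096 + (1-p)*0.096384] = 0.280717; exercise = 0.040000; V(0,0) = max -> 0.280717

Answer: Price = V(0,0) = 0.2807


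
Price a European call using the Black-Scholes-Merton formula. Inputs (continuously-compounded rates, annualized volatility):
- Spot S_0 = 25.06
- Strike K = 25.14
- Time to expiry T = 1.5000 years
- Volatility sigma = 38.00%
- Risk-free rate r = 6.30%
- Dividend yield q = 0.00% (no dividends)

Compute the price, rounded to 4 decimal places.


d1 = (ln(S/K) + (r - q + 0.5*sigma^2) * T) / (sigma * sqrt(T)) = 0.42890296
d2 = d1 - sigma * sqrt(T) = -0.03650009
exp(-rT) = 0.90982773; exp(-qT) = 1.00000000
C = S_0 * exp(-qT) * N(d1) - K * exp(-rT) * N(d2)
N(d1) = 0.66600308; N(d2) = 0.48544180
C = 25.0600 * 1.00000000 * 0.66600308 - 25.1400 * 0.90982773 * 0.48544180 = 5.5865

Answer: Price = 5.5865


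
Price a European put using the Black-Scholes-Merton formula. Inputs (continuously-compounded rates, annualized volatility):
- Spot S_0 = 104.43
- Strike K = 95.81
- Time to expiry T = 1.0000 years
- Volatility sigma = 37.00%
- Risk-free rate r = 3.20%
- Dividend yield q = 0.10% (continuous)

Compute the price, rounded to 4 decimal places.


Answer: Price = 9.4090

Derivation:
d1 = (ln(S/K) + (r - q + 0.5*sigma^2) * T) / (sigma * sqrt(T)) = 0.50162142
d2 = d1 - sigma * sqrt(T) = 0.13162142
exp(-rT) = 0.96850658; exp(-qT) = 0.99900050
P = K * exp(-rT) * N(-d2) - S_0 * exp(-qT) * N(-d1)
N(-d1) = 0.30796692; N(-d2) = 0.44764187
P = 95.8100 * 0.96850658 * 0.44764187 - 104.4300 * 0.99900050 * 0.30796692 = 9.4090


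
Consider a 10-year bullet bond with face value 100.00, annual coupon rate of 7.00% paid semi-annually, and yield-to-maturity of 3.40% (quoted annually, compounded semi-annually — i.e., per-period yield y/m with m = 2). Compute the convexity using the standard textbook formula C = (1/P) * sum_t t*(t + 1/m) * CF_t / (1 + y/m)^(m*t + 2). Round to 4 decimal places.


Coupon per period c = face * coupon_rate / m = 3.500000
Periods per year m = 2; per-period yield y/m = 0.017000
Number of cashflows N = 20
Cashflows (t years, CF_t, discount factor 1/(1+y/m)^(m*t), PV):
  t = 0.5000: CF_t = 3.500000, DF = 0.983284, PV = 3.441495
  t = 1.0000: CF_t = 3.500000, DF = 0.966848, PV = 3.383967
  t = 1.5000: CF_t = 3.500000, DF = 0.950686, PV = 3.327401
  t = 2.0000: CF_t = 3.500000, DF = 0.934795, PV = 3.271781
  t = 2.5000: CF_t = 3.500000, DF = 0.919169, PV = 3.217091
  t = 3.0000: CF_t = 3.500000, DF = 0.903804, PV = 3.163314
  t = 3.5000: CF_t = 3.500000, DF = 0.888696, PV = 3.110437
  t = 4.0000: CF_t = 3.500000, DF = 0.873841, PV = 3.058443
  t = 4.5000: CF_t = 3.500000, DF = 0.859234, PV = 3.007319
  t = 5.0000: CF_t = 3.500000, DF = 0.844871, PV = 2.957049
  t = 5.5000: CF_t = 3.500000, DF = 0.830748, PV = 2.907619
  t = 6.0000: CF_t = 3.500000, DF = 0.816862, PV = 2.859016
  t = 6.5000: CF_t = 3.500000, DF = 0.803207, PV = 2.811225
  t = 7.0000: CF_t = 3.500000, DF = 0.789781, PV = 2.764233
  t = 7.5000: CF_t = 3.500000, DF = 0.776579, PV = 2.718027
  t = 8.0000: CF_t = 3.500000, DF = 0.763598, PV = 2.672593
  t = 8.5000: CF_t = 3.500000, DF = 0.750834, PV = 2.627918
  t = 9.0000: CF_t = 3.500000, DF = 0.738283, PV = 2.583990
  t = 9.5000: CF_t = 3.500000, DF = 0.725942, PV = 2.540797
  t = 10.0000: CF_t = 103.500000, DF = 0.713807, PV = 73.879048
Price P = sum_t PV_t = 130.302764
Convexity numerator sum_t t*(t + 1/m) * CF_t / (1+y/m)^(m*t + 2):
  t = 0.5000: term = 1.663701
  t = 1.0000: term = 4.907672
  t = 1.5000: term = 9.651272
  t = 2.0000: term = 15.816571
  t = 2.5000: term = 23.328276
  t = 3.0000: term = 32.113654
  t = 3.5000: term = 42.102463
  t = 4.0000: term = 53.226881
  t = 4.5000: term = 65.421437
  t = 5.0000: term = 78.622944
  t = 5.5000: term = 92.770436
  t = 6.0000: term = 107.805101
  t = 6.5000: term = 123.670224
  t = 7.0000: term = 140.311123
  t = 7.5000: term = 157.675093
  t = 8.0000: term = 175.711346
  t = 8.5000: term = 194.370957
  t = 9.0000: term = 213.606813
  t = 9.5000: term = 233.373553
  t = 10.0000: term = 7500.128160
Convexity = (1/P) * sum = 9266.277675 / 130.302764 = 71.113439

Answer: Convexity = 71.1134


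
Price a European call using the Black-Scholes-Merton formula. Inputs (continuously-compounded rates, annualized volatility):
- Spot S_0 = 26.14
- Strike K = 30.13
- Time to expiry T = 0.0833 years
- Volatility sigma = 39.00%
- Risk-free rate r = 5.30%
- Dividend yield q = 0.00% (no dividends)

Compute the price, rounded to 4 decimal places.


Answer: Price = 0.1685

Derivation:
d1 = (ln(S/K) + (r - q + 0.5*sigma^2) * T) / (sigma * sqrt(T)) = -1.16652333
d2 = d1 - sigma * sqrt(T) = -1.27908411
exp(-rT) = 0.99559483; exp(-qT) = 1.00000000
C = S_0 * exp(-qT) * N(d1) - K * exp(-rT) * N(d2)
N(d1) = 0.12170146; N(d2) = 0.10043372
C = 26.1400 * 1.00000000 * 0.12170146 - 30.1300 * 0.99559483 * 0.10043372 = 0.1685


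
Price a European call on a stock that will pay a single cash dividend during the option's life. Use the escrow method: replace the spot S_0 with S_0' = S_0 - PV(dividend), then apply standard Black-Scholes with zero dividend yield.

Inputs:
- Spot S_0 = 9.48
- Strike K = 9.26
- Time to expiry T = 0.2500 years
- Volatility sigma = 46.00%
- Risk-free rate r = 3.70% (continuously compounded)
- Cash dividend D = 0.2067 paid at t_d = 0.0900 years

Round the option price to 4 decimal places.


Answer: Price = 0.8951

Derivation:
PV(D) = D * exp(-r * t_d) = 0.2067 * 0.99667554 = 0.20601283
S_0' = S_0 - PV(D) = 9.4800 - 0.20601283 = 9.27398717
d1 = (ln(S_0'/K) + (r + sigma^2/2)*T) / (sigma*sqrt(T)) = 0.16177980
d2 = d1 - sigma*sqrt(T) = -0.06822020
exp(-rT) = 0.99079265
N(d1) = 0.56426037; N(d2) = 0.47280517
C = S_0' * N(d1) - K * exp(-rT) * N(d2) = 9.27398717 * 0.56426037 - 9.2600 * 0.99079265 * 0.47280517 = 0.8951


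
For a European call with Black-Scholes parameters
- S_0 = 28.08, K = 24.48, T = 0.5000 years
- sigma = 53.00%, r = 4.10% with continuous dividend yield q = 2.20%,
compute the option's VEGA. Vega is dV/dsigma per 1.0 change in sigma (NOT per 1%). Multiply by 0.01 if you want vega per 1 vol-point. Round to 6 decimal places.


d1 = 0.5788299303; d2 = 0.2040633363
phi(d1) = 0.3374086145; exp(-qT) = 0.9890602788; exp(-rT) = 0.9797086965
Vega = S * exp(-qT) * phi(d1) * sqrt(T) = 28.0800 * 0.9890602788 * 0.3374086145 * 0.7071067812 = 6.626146

Answer: Vega = 6.626146


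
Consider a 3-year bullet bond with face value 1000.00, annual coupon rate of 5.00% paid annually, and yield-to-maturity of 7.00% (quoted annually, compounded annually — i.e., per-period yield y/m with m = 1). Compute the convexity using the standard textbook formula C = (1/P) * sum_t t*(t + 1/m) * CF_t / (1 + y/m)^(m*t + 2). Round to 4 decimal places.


Coupon per period c = face * coupon_rate / m = 50.000000
Periods per year m = 1; per-period yield y/m = 0.070000
Number of cashflows N = 3
Cashflows (t years, CF_t, discount factor 1/(1+y/m)^(m*t), PV):
  t = 1.0000: CF_t = 50.000000, DF = 0.934579, PV = 46.728972
  t = 2.0000: CF_t = 50.000000, DF = 0.873439, PV = 43.671936
  t = 3.0000: CF_t = 1050.000000, DF = 0.816298, PV = 857.112771
Price P = sum_t PV_t = 947.513679
Convexity numerator sum_t t*(t + 1/m) * CF_t / (1+y/m)^(m*t + 2):
  t = 1.0000: term = 81.629788
  t = 2.0000: term = 228.868564
  t = 3.0000: term = 8983.625861
Convexity = (1/P) * sum = 9294.124213 / 947.513679 = 9.808960

Answer: Convexity = 9.8090


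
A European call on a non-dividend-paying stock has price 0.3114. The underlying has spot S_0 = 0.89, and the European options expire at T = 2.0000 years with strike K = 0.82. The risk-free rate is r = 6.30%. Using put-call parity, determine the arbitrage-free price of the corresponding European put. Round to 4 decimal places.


Answer: Put price = 0.1443

Derivation:
Put-call parity: C - P = S_0 * exp(-qT) - K * exp(-rT).
S_0 * exp(-qT) = 0.8900 * 1.00000000 = 0.89000000
K * exp(-rT) = 0.8200 * 0.88161485 = 0.72292417
P = C - S*exp(-qT) + K*exp(-rT)
P = 0.3114 - 0.89000000 + 0.72292417 = 0.1443


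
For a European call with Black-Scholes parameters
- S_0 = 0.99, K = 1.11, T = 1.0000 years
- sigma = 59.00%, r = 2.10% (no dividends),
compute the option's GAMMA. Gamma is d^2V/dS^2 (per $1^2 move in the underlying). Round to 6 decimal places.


Answer: Gamma = 0.676654

Derivation:
d1 = 0.1366773709; d2 = -0.4533226291
phi(d1) = 0.3952333674; exp(-qT) = 1.0000000000; exp(-rT) = 0.9792189646
Gamma = exp(-qT) * phi(d1) / (S * sigma * sqrt(T)) = 1.0000000000 * 0.3952333674 / (0.9900 * 0.5900 * 1.0000000000) = 0.676654


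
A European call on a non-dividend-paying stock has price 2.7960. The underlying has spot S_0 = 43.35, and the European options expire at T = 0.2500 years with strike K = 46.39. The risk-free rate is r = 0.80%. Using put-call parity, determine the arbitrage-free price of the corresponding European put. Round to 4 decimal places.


Answer: Put price = 5.7433

Derivation:
Put-call parity: C - P = S_0 * exp(-qT) - K * exp(-rT).
S_0 * exp(-qT) = 43.3500 * 1.00000000 = 43.35000000
K * exp(-rT) = 46.3900 * 0.99800200 = 46.29731272
P = C - S*exp(-qT) + K*exp(-rT)
P = 2.7960 - 43.35000000 + 46.29731272 = 5.7433


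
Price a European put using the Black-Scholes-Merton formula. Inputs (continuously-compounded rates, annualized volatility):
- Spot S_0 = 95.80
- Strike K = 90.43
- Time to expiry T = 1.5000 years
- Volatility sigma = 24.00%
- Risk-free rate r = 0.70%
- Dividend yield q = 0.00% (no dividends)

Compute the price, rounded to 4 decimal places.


d1 = (ln(S/K) + (r - q + 0.5*sigma^2) * T) / (sigma * sqrt(T)) = 0.37894496
d2 = d1 - sigma * sqrt(T) = 0.08500619
exp(-rT) = 0.98955493; exp(-qT) = 1.00000000
P = K * exp(-rT) * N(-d2) - S_0 * exp(-qT) * N(-d1)
N(-d1) = 0.35236437; N(-d2) = 0.46612824
P = 90.4300 * 0.98955493 * 0.46612824 - 95.8000 * 1.00000000 * 0.35236437 = 7.9552

Answer: Price = 7.9552


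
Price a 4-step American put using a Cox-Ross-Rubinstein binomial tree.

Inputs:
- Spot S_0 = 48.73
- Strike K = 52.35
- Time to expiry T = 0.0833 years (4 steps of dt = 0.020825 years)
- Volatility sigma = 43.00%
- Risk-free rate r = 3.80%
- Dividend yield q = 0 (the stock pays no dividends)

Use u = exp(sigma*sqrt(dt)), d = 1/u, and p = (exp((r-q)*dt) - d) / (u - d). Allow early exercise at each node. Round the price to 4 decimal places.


Answer: Price = V(0,0) = 4.7484

Derivation:
dt = T/N = 0.020825
u = exp(sigma*sqrt(dt)) = 1.064018; d = 1/u = 0.939833
p = (exp((r-q)*dt) - d) / (u - d) = 0.490867
Discount per step: exp(-r*dt) = 0.999209
Stock lattice S(k, i) with i counting down-moves:
  k=0: S(0,0) = 48.7300
  k=1: S(1,0) = 51.8496; S(1,1) = 45.7981
  k=2: S(2,0) = 55.1690; S(2,1) = 48.7300; S(2,2) = 43.0426
  k=3: S(3,0) = 58.7008; S(3,1) = 51.8496; S(3,2) = 45.7981; S(3,3) = 40.4528
  k=4: S(4,0) = 62.4587; S(4,1) = 55.1690; S(4,2) = 48.7300; S(4,3) = 43.0426; S(4,4) = 38.0189
Terminal payoffs V(N, i) = max(K - S_T, 0):
  V(4,0) = 0.000000; V(4,1) = 0.000000; V(4,2) = 3.620000; V(4,3) = 9.307441; V(4,4) = 14.331081
Backward induction: V(k, i) = exp(-r*dt) * [p * V(k+1, i) + (1-p) * V(k+1, i+1)]; then take max(V_cont, immediate exercise) for American.
  V(3,0) = exp(-r*dt) * [p*0.000000 + (1-p)*0.000000] = 0.000000; exercise = 0.000000; V(3,0) = max -> 0.000000
  V(3,1) = exp(-r*dt) * [p*0.000000 + (1-p)*3.620000] = 1.841605; exercise = 0.500380; V(3,1) = max -> 1.841605
  V(3,2) = exp(-r*dt) * [p*3.620000 + (1-p)*9.307441] = 6.510512; exercise = 6.551922; V(3,2) = max -> 6.551922
  V(3,3) = exp(-r*dt) * [p*9.307441 + (1-p)*14.331081] = 11.855758; exercise = 11.897169; V(3,3) = max -> 11.897169
  V(2,0) = exp(-r*dt) * [p*0.000000 + (1-p)*1.841605] = 0.936881; exercise = 0.000000; V(2,0) = max -> 0.936881
  V(2,1) = exp(-r*dt) * [p*1.841605 + (1-p)*6.551922] = 4.236431; exercise = 3.620000; V(2,1) = max -> 4.236431
  V(2,2) = exp(-r*dt) * [p*6.551922 + (1-p)*11.897169] = 9.266030; exercise = 9.307441; V(2,2) = max -> 9.307441
  V(1,0) = exp(-r*dt) * [p*0.936881 + (1-p)*4.236431] = 2.614722; exercise = 0.500380; V(1,0) = max -> 2.614722
  V(1,1) = exp(-r*dt) * [p*4.236431 + (1-p)*9.307441] = 6.812858; exercise = 6.551922; V(1,1) = max -> 6.812858
  V(0,0) = exp(-r*dt) * [p*2.614722 + (1-p)*6.812858] = 4.748374; exercise = 3.620000; V(0,0) = max -> 4.748374


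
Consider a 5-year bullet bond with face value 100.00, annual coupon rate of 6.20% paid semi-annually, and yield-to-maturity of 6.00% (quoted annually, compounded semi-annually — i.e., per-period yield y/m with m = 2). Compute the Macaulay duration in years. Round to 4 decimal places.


Coupon per period c = face * coupon_rate / m = 3.100000
Periods per year m = 2; per-period yield y/m = 0.030000
Number of cashflows N = 10
Cashflows (t years, CF_t, discount factor 1/(1+y/m)^(m*t), PV):
  t = 0.5000: CF_t = 3.100000, DF = 0.970874, PV = 3.009709
  t = 1.0000: CF_t = 3.100000, DF = 0.942596, PV = 2.922047
  t = 1.5000: CF_t = 3.100000, DF = 0.915142, PV = 2.836939
  t = 2.0000: CF_t = 3.100000, DF = 0.888487, PV = 2.754310
  t = 2.5000: CF_t = 3.100000, DF = 0.862609, PV = 2.674087
  t = 3.0000: CF_t = 3.100000, DF = 0.837484, PV = 2.596201
  t = 3.5000: CF_t = 3.100000, DF = 0.813092, PV = 2.520584
  t = 4.0000: CF_t = 3.100000, DF = 0.789409, PV = 2.447169
  t = 4.5000: CF_t = 3.100000, DF = 0.766417, PV = 2.375892
  t = 5.0000: CF_t = 103.100000, DF = 0.744094, PV = 76.716083
Price P = sum_t PV_t = 100.853020
Macaulay numerator sum_t t * PV_t:
  t * PV_t at t = 0.5000: 1.504854
  t * PV_t at t = 1.0000: 2.922047
  t * PV_t at t = 1.5000: 4.255409
  t * PV_t at t = 2.0000: 5.508620
  t * PV_t at t = 2.5000: 6.685218
  t * PV_t at t = 3.0000: 7.788604
  t * PV_t at t = 3.5000: 8.822043
  t * PV_t at t = 4.0000: 9.788675
  t * PV_t at t = 4.5000: 10.691513
  t * PV_t at t = 5.0000: 383.580413
Macaulay duration D = (sum_t t * PV_t) / P = 441.547396 / 100.853020 = 4.378128

Answer: Macaulay duration = 4.3781 years


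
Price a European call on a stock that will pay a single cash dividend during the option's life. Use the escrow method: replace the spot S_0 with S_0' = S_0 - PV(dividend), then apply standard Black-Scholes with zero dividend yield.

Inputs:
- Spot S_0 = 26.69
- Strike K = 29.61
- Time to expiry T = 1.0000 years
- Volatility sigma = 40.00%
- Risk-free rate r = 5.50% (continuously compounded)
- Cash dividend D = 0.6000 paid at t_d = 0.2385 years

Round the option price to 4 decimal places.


Answer: Price = 3.3929

Derivation:
PV(D) = D * exp(-r * t_d) = 0.6000 * 0.98696816 = 0.59218090
S_0' = S_0 - PV(D) = 26.6900 - 0.59218090 = 26.09781910
d1 = (ln(S_0'/K) + (r + sigma^2/2)*T) / (sigma*sqrt(T)) = 0.02184902
d2 = d1 - sigma*sqrt(T) = -0.37815098
exp(-rT) = 0.94648515
N(d1) = 0.50871581; N(d2) = 0.35265922
C = S_0' * N(d1) - K * exp(-rT) * N(d2) = 26.09781910 * 0.50871581 - 29.6100 * 0.94648515 * 0.35265922 = 3.3929


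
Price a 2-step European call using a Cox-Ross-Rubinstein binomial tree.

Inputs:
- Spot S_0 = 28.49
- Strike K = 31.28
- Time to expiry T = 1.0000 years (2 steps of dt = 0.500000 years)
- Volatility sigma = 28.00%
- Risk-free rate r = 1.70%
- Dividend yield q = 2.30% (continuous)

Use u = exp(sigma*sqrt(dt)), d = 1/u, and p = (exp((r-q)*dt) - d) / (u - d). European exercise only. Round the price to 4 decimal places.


Answer: Price = V(0,0) = 2.1337

Derivation:
dt = T/N = 0.500000
u = exp(sigma*sqrt(dt)) = 1.218950; d = 1/u = 0.820378
p = (exp((r-q)*dt) - d) / (u - d) = 0.443148
Discount per step: exp(-r*dt) = 0.991536
Stock lattice S(k, i) with i counting down-moves:
  k=0: S(0,0) = 28.4900
  k=1: S(1,0) = 34.7279; S(1,1) = 23.3726
  k=2: S(2,0) = 42.3316; S(2,1) = 28.4900; S(2,2) = 19.1743
Terminal payoffs V(N, i) = max(S_T - K, 0):
  V(2,0) = 11.051562; V(2,1) = 0.000000; V(2,2) = 0.000000
Backward induction: V(k, i) = exp(-r*dt) * [p * V(k+1, i) + (1-p) * V(k+1, i+1)].
  V(1,0) = exp(-r*dt) * [p*11.051562 + (1-p)*0.000000] = 4.856025
  V(1,1) = exp(-r*dt) * [p*0.000000 + (1-p)*0.000000] = 0.000000
  V(0,0) = exp(-r*dt) * [p*4.856025 + (1-p)*0.000000] = 2.133724


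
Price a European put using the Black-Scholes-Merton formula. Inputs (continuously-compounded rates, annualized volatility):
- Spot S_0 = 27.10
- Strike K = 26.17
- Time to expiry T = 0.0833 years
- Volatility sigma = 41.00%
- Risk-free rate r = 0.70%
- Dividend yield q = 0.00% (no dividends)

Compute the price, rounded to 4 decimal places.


d1 = (ln(S/K) + (r - q + 0.5*sigma^2) * T) / (sigma * sqrt(T)) = 0.35919337
d2 = d1 - sigma * sqrt(T) = 0.24086024
exp(-rT) = 0.99941707; exp(-qT) = 1.00000000
P = K * exp(-rT) * N(-d2) - S_0 * exp(-qT) * N(-d1)
N(-d1) = 0.35972522; N(-d2) = 0.40483172
P = 26.1700 * 0.99941707 * 0.40483172 - 27.1000 * 1.00000000 * 0.35972522 = 0.8397

Answer: Price = 0.8397


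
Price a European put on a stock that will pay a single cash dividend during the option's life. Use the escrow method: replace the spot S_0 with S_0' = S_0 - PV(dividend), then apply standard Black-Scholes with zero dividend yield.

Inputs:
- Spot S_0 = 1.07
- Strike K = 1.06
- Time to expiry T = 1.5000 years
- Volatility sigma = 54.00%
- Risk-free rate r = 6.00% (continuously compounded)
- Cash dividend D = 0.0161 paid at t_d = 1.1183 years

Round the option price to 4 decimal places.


PV(D) = D * exp(-r * t_d) = 0.0161 * 0.93510356 = 0.01505517
S_0' = S_0 - PV(D) = 1.0700 - 0.01505517 = 1.05494483
d1 = (ln(S_0'/K) + (r + sigma^2/2)*T) / (sigma*sqrt(T)) = 0.45953572
d2 = d1 - sigma*sqrt(T) = -0.20182651
exp(-rT) = 0.91393119
N(-d1) = 0.32292476; N(-d2) = 0.57997382
P = K * exp(-rT) * N(-d2) - S_0' * N(-d1) = 1.0600 * 0.91393119 * 0.57997382 - 1.05494483 * 0.32292476 = 0.2212

Answer: Price = 0.2212


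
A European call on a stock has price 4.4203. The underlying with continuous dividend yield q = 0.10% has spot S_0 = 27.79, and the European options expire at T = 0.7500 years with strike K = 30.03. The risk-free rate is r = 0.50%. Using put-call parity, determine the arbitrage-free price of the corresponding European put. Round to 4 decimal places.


Answer: Put price = 6.5687

Derivation:
Put-call parity: C - P = S_0 * exp(-qT) - K * exp(-rT).
S_0 * exp(-qT) = 27.7900 * 0.99925028 = 27.76916531
K * exp(-rT) = 30.0300 * 0.99625702 = 29.91759838
P = C - S*exp(-qT) + K*exp(-rT)
P = 4.4203 - 27.76916531 + 29.91759838 = 6.5687


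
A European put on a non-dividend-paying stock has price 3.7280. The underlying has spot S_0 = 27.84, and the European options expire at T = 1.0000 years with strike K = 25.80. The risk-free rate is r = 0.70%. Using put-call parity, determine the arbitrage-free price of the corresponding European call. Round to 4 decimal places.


Answer: Call price = 5.9480

Derivation:
Put-call parity: C - P = S_0 * exp(-qT) - K * exp(-rT).
S_0 * exp(-qT) = 27.8400 * 1.00000000 = 27.84000000
K * exp(-rT) = 25.8000 * 0.99302444 = 25.62003063
C = P + S*exp(-qT) - K*exp(-rT)
C = 3.7280 + 27.84000000 - 25.62003063 = 5.9480


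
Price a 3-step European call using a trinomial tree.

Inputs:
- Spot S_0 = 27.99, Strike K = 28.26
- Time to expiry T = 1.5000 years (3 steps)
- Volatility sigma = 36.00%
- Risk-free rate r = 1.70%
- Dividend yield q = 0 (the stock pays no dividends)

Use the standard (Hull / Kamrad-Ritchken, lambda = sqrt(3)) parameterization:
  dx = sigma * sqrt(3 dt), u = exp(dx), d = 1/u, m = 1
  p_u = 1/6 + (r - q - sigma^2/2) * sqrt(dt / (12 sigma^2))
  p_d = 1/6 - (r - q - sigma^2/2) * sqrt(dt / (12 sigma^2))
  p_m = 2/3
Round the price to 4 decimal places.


Answer: Price = V(0,0) = 4.6303

Derivation:
dt = T/N = 0.500000; dx = sigma*sqrt(3*dt) = 0.440908
u = exp(dx) = 1.554118; d = 1/u = 0.643452
p_u = 0.139564, p_m = 0.666667, p_d = 0.193770
Discount per step: exp(-r*dt) = 0.991536
Stock lattice S(k, j) with j the centered position index:
  k=0: S(0,+0) = 27.9900
  k=1: S(1,-1) = 18.0102; S(1,+0) = 27.9900; S(1,+1) = 43.4998
  k=2: S(2,-2) = 11.5887; S(2,-1) = 18.0102; S(2,+0) = 27.9900; S(2,+1) = 43.4998; S(2,+2) = 67.6038
  k=3: S(3,-3) = 7.4568; S(3,-2) = 11.5887; S(3,-1) = 18.0102; S(3,+0) = 27.9900; S(3,+1) = 43.4998; S(3,+2) = 67.6038; S(3,+3) = 105.0642
Terminal payoffs V(N, j) = max(S_T - K, 0):
  V(3,-3) = 0.000000; V(3,-2) = 0.000000; V(3,-1) = 0.000000; V(3,+0) = 0.000000; V(3,+1) = 15.239762; V(3,+2) = 39.343761; V(3,+3) = 76.804218
Backward induction: V(k, j) = exp(-r*dt) * [p_u * V(k+1, j+1) + p_m * V(k+1, j) + p_d * V(k+1, j-1)]
  V(2,-2) = exp(-r*dt) * [p_u*0.000000 + p_m*0.000000 + p_d*0.000000] = 0.000000
  V(2,-1) = exp(-r*dt) * [p_u*0.000000 + p_m*0.000000 + p_d*0.000000] = 0.000000
  V(2,+0) = exp(-r*dt) * [p_u*15.239762 + p_m*0.000000 + p_d*0.000000] = 2.108913
  V(2,+1) = exp(-r*dt) * [p_u*39.343761 + p_m*15.239762 + p_d*0.000000] = 15.518327
  V(2,+2) = exp(-r*dt) * [p_u*76.804218 + p_m*39.343761 + p_d*15.239762] = 39.563523
  V(1,-1) = exp(-r*dt) * [p_u*2.108913 + p_m*0.000000 + p_d*0.000000] = 0.291836
  V(1,+0) = exp(-r*dt) * [p_u*15.518327 + p_m*2.108913 + p_d*0.000000] = 3.541503
  V(1,+1) = exp(-r*dt) * [p_u*39.563523 + p_m*15.518327 + p_d*2.108913] = 16.138061
  V(0,+0) = exp(-r*dt) * [p_u*16.138061 + p_m*3.541503 + p_d*0.291836] = 4.630310


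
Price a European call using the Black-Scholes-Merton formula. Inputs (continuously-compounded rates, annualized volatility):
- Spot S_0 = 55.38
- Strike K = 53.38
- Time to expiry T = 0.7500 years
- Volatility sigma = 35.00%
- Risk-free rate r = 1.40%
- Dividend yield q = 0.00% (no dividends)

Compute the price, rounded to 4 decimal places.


Answer: Price = 7.8744

Derivation:
d1 = (ln(S/K) + (r - q + 0.5*sigma^2) * T) / (sigma * sqrt(T)) = 0.30754582
d2 = d1 - sigma * sqrt(T) = 0.00443693
exp(-rT) = 0.98955493; exp(-qT) = 1.00000000
C = S_0 * exp(-qT) * N(d1) - K * exp(-rT) * N(d2)
N(d1) = 0.62078603; N(d2) = 0.50177007
C = 55.3800 * 1.00000000 * 0.62078603 - 53.3800 * 0.98955493 * 0.50177007 = 7.8744


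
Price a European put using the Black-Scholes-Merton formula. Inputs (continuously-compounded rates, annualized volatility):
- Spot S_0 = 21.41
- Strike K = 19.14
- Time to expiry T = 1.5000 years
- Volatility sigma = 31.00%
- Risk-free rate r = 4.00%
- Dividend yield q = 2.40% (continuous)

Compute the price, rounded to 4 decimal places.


Answer: Price = 1.7804

Derivation:
d1 = (ln(S/K) + (r - q + 0.5*sigma^2) * T) / (sigma * sqrt(T)) = 0.54824510
d2 = d1 - sigma * sqrt(T) = 0.16857419
exp(-rT) = 0.94176453; exp(-qT) = 0.96464029
P = K * exp(-rT) * N(-d2) - S_0 * exp(-qT) * N(-d1)
N(-d1) = 0.29176181; N(-d2) = 0.43306579
P = 19.1400 * 0.94176453 * 0.43306579 - 21.4100 * 0.96464029 * 0.29176181 = 1.7804


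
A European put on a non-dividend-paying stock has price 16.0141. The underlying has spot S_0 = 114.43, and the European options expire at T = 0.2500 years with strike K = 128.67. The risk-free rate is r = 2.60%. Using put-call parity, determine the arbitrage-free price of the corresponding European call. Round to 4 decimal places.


Put-call parity: C - P = S_0 * exp(-qT) - K * exp(-rT).
S_0 * exp(-qT) = 114.4300 * 1.00000000 = 114.43000000
K * exp(-rT) = 128.6700 * 0.99352108 = 127.83635727
C = P + S*exp(-qT) - K*exp(-rT)
C = 16.0141 + 114.43000000 - 127.83635727 = 2.6077

Answer: Call price = 2.6077


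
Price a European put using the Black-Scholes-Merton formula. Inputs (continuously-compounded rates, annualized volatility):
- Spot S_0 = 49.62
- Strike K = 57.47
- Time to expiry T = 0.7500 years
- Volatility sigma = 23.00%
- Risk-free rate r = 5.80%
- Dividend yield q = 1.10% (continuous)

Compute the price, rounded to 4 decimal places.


d1 = (ln(S/K) + (r - q + 0.5*sigma^2) * T) / (sigma * sqrt(T)) = -0.46078372
d2 = d1 - sigma * sqrt(T) = -0.65996957
exp(-rT) = 0.95743255; exp(-qT) = 0.99178394
P = K * exp(-rT) * N(-d2) - S_0 * exp(-qT) * N(-d1)
N(-d1) = 0.67752311; N(-d2) = 0.74536332
P = 57.4700 * 0.95743255 * 0.74536332 - 49.6200 * 0.99178394 * 0.67752311 = 7.6701

Answer: Price = 7.6701
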